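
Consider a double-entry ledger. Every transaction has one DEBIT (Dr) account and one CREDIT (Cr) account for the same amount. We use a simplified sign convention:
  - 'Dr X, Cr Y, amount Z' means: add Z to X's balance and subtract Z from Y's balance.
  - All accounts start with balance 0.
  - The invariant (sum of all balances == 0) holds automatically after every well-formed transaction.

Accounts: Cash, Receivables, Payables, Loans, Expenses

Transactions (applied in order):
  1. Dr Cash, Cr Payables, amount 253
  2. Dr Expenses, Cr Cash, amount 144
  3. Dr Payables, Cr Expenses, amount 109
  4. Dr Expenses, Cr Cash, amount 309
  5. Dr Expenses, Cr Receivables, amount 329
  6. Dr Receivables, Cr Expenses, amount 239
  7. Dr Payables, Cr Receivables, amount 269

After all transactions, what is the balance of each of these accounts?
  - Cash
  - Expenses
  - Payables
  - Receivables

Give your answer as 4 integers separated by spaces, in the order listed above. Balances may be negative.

After txn 1 (Dr Cash, Cr Payables, amount 253): Cash=253 Payables=-253
After txn 2 (Dr Expenses, Cr Cash, amount 144): Cash=109 Expenses=144 Payables=-253
After txn 3 (Dr Payables, Cr Expenses, amount 109): Cash=109 Expenses=35 Payables=-144
After txn 4 (Dr Expenses, Cr Cash, amount 309): Cash=-200 Expenses=344 Payables=-144
After txn 5 (Dr Expenses, Cr Receivables, amount 329): Cash=-200 Expenses=673 Payables=-144 Receivables=-329
After txn 6 (Dr Receivables, Cr Expenses, amount 239): Cash=-200 Expenses=434 Payables=-144 Receivables=-90
After txn 7 (Dr Payables, Cr Receivables, amount 269): Cash=-200 Expenses=434 Payables=125 Receivables=-359

Answer: -200 434 125 -359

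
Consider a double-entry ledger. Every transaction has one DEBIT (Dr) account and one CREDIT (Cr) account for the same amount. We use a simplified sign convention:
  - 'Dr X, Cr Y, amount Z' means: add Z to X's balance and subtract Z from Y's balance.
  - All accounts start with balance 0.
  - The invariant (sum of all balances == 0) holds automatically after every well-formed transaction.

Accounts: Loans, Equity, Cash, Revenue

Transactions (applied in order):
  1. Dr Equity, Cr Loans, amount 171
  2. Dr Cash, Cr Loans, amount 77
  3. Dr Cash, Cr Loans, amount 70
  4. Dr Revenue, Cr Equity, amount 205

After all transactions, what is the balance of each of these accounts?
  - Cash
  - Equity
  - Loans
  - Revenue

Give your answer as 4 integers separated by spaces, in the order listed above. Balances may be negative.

After txn 1 (Dr Equity, Cr Loans, amount 171): Equity=171 Loans=-171
After txn 2 (Dr Cash, Cr Loans, amount 77): Cash=77 Equity=171 Loans=-248
After txn 3 (Dr Cash, Cr Loans, amount 70): Cash=147 Equity=171 Loans=-318
After txn 4 (Dr Revenue, Cr Equity, amount 205): Cash=147 Equity=-34 Loans=-318 Revenue=205

Answer: 147 -34 -318 205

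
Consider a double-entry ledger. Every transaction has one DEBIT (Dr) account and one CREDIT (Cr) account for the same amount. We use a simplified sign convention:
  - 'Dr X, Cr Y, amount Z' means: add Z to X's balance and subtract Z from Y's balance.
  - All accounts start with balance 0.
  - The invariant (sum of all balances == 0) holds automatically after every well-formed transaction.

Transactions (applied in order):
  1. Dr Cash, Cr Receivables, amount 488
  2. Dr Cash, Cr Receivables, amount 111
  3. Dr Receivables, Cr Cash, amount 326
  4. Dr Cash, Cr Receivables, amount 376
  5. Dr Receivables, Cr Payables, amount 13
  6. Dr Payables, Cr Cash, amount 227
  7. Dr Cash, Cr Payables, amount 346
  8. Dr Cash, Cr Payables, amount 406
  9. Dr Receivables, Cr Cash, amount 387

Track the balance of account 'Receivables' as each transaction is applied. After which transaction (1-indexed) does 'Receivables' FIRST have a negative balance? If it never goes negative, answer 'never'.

After txn 1: Receivables=-488

Answer: 1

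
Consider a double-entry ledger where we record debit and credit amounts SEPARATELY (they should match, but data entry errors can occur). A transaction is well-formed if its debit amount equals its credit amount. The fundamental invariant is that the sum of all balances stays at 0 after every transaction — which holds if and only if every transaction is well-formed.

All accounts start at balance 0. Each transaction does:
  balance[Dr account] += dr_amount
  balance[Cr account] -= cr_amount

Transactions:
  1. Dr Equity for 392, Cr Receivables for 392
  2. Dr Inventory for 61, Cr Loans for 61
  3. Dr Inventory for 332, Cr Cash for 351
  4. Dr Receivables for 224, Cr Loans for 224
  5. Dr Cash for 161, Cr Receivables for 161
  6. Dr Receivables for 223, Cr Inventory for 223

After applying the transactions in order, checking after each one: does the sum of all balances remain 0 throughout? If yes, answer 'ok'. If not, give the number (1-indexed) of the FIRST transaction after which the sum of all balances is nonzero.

Answer: 3

Derivation:
After txn 1: dr=392 cr=392 sum_balances=0
After txn 2: dr=61 cr=61 sum_balances=0
After txn 3: dr=332 cr=351 sum_balances=-19
After txn 4: dr=224 cr=224 sum_balances=-19
After txn 5: dr=161 cr=161 sum_balances=-19
After txn 6: dr=223 cr=223 sum_balances=-19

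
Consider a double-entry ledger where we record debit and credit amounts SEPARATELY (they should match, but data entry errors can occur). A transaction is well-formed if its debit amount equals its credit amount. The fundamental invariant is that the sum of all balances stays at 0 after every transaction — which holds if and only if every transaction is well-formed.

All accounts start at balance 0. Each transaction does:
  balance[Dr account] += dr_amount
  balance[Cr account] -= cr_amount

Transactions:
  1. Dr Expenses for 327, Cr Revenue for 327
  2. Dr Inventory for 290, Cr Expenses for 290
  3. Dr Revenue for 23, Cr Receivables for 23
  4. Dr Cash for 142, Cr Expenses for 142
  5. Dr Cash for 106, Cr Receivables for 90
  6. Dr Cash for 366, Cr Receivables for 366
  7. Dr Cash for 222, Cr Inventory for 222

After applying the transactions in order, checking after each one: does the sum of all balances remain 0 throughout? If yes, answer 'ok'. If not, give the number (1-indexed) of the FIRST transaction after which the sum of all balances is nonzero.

Answer: 5

Derivation:
After txn 1: dr=327 cr=327 sum_balances=0
After txn 2: dr=290 cr=290 sum_balances=0
After txn 3: dr=23 cr=23 sum_balances=0
After txn 4: dr=142 cr=142 sum_balances=0
After txn 5: dr=106 cr=90 sum_balances=16
After txn 6: dr=366 cr=366 sum_balances=16
After txn 7: dr=222 cr=222 sum_balances=16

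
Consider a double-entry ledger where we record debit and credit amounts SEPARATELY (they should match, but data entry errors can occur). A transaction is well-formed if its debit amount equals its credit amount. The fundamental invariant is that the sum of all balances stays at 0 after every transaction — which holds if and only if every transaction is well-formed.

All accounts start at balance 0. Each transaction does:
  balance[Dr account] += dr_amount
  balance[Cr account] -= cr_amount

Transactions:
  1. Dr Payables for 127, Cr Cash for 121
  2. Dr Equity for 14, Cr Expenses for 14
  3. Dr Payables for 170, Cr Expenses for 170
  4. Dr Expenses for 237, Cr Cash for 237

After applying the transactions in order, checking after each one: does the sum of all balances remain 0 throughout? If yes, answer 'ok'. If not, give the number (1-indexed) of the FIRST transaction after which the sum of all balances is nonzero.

After txn 1: dr=127 cr=121 sum_balances=6
After txn 2: dr=14 cr=14 sum_balances=6
After txn 3: dr=170 cr=170 sum_balances=6
After txn 4: dr=237 cr=237 sum_balances=6

Answer: 1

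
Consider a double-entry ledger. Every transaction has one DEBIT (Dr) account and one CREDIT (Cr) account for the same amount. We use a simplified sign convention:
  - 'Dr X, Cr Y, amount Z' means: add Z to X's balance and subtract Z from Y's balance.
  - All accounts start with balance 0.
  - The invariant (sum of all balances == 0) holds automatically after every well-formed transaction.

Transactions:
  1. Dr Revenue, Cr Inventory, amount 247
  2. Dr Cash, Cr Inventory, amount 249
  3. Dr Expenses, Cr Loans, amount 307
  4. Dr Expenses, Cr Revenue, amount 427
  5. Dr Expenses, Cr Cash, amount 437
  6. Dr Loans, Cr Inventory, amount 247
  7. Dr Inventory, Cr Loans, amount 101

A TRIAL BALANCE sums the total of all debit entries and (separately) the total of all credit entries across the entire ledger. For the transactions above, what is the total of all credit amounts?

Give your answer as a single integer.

Answer: 2015

Derivation:
Txn 1: credit+=247
Txn 2: credit+=249
Txn 3: credit+=307
Txn 4: credit+=427
Txn 5: credit+=437
Txn 6: credit+=247
Txn 7: credit+=101
Total credits = 2015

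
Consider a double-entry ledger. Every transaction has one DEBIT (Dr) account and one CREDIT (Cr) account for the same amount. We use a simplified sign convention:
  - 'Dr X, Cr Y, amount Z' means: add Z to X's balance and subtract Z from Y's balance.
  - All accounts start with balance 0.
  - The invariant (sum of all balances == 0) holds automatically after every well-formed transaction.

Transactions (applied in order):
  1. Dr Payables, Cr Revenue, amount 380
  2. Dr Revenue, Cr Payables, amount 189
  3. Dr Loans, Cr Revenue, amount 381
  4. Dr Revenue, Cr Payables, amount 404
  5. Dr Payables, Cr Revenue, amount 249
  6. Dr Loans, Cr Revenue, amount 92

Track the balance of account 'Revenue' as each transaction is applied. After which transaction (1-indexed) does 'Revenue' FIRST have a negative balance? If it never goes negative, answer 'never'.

After txn 1: Revenue=-380

Answer: 1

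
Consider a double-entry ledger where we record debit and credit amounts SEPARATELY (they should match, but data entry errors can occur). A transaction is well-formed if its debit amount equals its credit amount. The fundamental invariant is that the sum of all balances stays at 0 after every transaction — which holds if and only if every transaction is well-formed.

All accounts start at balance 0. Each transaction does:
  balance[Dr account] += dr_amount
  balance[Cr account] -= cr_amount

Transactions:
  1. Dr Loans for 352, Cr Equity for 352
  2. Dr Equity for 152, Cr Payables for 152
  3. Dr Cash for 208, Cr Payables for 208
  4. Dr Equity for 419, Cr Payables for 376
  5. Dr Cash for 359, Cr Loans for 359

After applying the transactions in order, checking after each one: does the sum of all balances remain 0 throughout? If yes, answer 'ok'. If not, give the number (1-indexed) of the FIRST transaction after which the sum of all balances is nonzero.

After txn 1: dr=352 cr=352 sum_balances=0
After txn 2: dr=152 cr=152 sum_balances=0
After txn 3: dr=208 cr=208 sum_balances=0
After txn 4: dr=419 cr=376 sum_balances=43
After txn 5: dr=359 cr=359 sum_balances=43

Answer: 4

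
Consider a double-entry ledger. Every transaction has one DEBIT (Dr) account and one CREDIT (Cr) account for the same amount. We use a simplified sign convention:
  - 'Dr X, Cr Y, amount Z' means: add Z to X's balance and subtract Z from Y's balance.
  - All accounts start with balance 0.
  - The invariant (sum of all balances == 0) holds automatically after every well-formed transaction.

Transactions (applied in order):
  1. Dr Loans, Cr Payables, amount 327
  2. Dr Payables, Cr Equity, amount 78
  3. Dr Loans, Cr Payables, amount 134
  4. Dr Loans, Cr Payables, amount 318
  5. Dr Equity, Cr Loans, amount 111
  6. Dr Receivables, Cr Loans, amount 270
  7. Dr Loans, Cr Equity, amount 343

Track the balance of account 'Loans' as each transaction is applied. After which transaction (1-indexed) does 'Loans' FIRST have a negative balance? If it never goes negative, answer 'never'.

After txn 1: Loans=327
After txn 2: Loans=327
After txn 3: Loans=461
After txn 4: Loans=779
After txn 5: Loans=668
After txn 6: Loans=398
After txn 7: Loans=741

Answer: never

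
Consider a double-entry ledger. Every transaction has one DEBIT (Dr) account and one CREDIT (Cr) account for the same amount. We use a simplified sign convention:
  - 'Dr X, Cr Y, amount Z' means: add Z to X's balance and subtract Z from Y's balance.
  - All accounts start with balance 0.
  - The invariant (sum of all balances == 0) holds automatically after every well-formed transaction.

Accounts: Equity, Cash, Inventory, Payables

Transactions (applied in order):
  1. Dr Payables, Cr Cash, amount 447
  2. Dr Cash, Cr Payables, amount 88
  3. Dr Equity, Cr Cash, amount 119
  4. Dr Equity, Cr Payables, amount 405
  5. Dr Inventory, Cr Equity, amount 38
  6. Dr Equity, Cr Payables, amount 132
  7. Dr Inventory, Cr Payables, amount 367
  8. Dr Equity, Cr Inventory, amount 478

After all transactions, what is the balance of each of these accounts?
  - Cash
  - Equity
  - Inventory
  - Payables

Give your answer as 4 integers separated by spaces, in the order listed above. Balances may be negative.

Answer: -478 1096 -73 -545

Derivation:
After txn 1 (Dr Payables, Cr Cash, amount 447): Cash=-447 Payables=447
After txn 2 (Dr Cash, Cr Payables, amount 88): Cash=-359 Payables=359
After txn 3 (Dr Equity, Cr Cash, amount 119): Cash=-478 Equity=119 Payables=359
After txn 4 (Dr Equity, Cr Payables, amount 405): Cash=-478 Equity=524 Payables=-46
After txn 5 (Dr Inventory, Cr Equity, amount 38): Cash=-478 Equity=486 Inventory=38 Payables=-46
After txn 6 (Dr Equity, Cr Payables, amount 132): Cash=-478 Equity=618 Inventory=38 Payables=-178
After txn 7 (Dr Inventory, Cr Payables, amount 367): Cash=-478 Equity=618 Inventory=405 Payables=-545
After txn 8 (Dr Equity, Cr Inventory, amount 478): Cash=-478 Equity=1096 Inventory=-73 Payables=-545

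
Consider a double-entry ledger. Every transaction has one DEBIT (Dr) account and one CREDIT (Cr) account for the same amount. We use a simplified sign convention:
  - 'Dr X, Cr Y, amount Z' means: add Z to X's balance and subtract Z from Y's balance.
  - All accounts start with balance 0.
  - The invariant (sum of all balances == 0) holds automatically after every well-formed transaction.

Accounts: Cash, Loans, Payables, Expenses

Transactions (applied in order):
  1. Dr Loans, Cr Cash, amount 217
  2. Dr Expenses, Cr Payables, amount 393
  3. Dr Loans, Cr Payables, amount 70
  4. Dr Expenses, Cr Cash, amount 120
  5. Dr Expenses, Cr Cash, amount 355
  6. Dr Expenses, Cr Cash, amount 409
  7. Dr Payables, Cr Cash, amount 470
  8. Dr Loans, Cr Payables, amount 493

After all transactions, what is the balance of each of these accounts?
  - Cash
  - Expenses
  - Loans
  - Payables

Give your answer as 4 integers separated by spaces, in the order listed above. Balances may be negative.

Answer: -1571 1277 780 -486

Derivation:
After txn 1 (Dr Loans, Cr Cash, amount 217): Cash=-217 Loans=217
After txn 2 (Dr Expenses, Cr Payables, amount 393): Cash=-217 Expenses=393 Loans=217 Payables=-393
After txn 3 (Dr Loans, Cr Payables, amount 70): Cash=-217 Expenses=393 Loans=287 Payables=-463
After txn 4 (Dr Expenses, Cr Cash, amount 120): Cash=-337 Expenses=513 Loans=287 Payables=-463
After txn 5 (Dr Expenses, Cr Cash, amount 355): Cash=-692 Expenses=868 Loans=287 Payables=-463
After txn 6 (Dr Expenses, Cr Cash, amount 409): Cash=-1101 Expenses=1277 Loans=287 Payables=-463
After txn 7 (Dr Payables, Cr Cash, amount 470): Cash=-1571 Expenses=1277 Loans=287 Payables=7
After txn 8 (Dr Loans, Cr Payables, amount 493): Cash=-1571 Expenses=1277 Loans=780 Payables=-486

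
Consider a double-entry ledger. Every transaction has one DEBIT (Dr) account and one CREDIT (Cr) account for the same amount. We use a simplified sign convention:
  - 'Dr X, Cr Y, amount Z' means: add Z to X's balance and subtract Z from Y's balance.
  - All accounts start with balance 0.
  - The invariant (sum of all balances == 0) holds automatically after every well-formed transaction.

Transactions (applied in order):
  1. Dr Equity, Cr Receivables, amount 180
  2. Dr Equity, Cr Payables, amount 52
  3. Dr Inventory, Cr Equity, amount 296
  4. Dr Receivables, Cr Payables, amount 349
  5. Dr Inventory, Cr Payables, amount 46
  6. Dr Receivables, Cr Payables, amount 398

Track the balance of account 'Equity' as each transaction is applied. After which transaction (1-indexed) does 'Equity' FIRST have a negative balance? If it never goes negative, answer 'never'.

After txn 1: Equity=180
After txn 2: Equity=232
After txn 3: Equity=-64

Answer: 3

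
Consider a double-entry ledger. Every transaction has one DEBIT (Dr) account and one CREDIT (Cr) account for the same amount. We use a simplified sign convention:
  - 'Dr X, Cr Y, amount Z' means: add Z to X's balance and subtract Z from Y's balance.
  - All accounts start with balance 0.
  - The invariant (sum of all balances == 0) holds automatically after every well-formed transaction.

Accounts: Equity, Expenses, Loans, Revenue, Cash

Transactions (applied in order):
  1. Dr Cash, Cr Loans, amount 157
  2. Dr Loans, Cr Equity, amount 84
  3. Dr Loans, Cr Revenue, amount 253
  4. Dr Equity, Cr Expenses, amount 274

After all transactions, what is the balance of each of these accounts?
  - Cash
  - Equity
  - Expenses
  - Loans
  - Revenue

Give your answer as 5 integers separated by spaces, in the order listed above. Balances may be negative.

Answer: 157 190 -274 180 -253

Derivation:
After txn 1 (Dr Cash, Cr Loans, amount 157): Cash=157 Loans=-157
After txn 2 (Dr Loans, Cr Equity, amount 84): Cash=157 Equity=-84 Loans=-73
After txn 3 (Dr Loans, Cr Revenue, amount 253): Cash=157 Equity=-84 Loans=180 Revenue=-253
After txn 4 (Dr Equity, Cr Expenses, amount 274): Cash=157 Equity=190 Expenses=-274 Loans=180 Revenue=-253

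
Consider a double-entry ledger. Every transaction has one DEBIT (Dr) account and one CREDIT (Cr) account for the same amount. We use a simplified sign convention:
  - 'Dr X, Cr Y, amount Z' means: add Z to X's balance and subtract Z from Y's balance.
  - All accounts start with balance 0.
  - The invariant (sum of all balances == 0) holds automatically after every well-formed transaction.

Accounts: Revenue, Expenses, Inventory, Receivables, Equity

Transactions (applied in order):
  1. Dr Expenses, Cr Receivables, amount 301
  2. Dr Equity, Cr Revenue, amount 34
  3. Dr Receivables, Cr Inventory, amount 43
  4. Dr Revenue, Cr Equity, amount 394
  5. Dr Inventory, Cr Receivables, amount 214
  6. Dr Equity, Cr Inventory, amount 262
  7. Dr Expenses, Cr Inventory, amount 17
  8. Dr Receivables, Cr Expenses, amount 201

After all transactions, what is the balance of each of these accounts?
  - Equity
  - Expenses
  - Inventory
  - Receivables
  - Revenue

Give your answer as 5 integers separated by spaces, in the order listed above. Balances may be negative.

Answer: -98 117 -108 -271 360

Derivation:
After txn 1 (Dr Expenses, Cr Receivables, amount 301): Expenses=301 Receivables=-301
After txn 2 (Dr Equity, Cr Revenue, amount 34): Equity=34 Expenses=301 Receivables=-301 Revenue=-34
After txn 3 (Dr Receivables, Cr Inventory, amount 43): Equity=34 Expenses=301 Inventory=-43 Receivables=-258 Revenue=-34
After txn 4 (Dr Revenue, Cr Equity, amount 394): Equity=-360 Expenses=301 Inventory=-43 Receivables=-258 Revenue=360
After txn 5 (Dr Inventory, Cr Receivables, amount 214): Equity=-360 Expenses=301 Inventory=171 Receivables=-472 Revenue=360
After txn 6 (Dr Equity, Cr Inventory, amount 262): Equity=-98 Expenses=301 Inventory=-91 Receivables=-472 Revenue=360
After txn 7 (Dr Expenses, Cr Inventory, amount 17): Equity=-98 Expenses=318 Inventory=-108 Receivables=-472 Revenue=360
After txn 8 (Dr Receivables, Cr Expenses, amount 201): Equity=-98 Expenses=117 Inventory=-108 Receivables=-271 Revenue=360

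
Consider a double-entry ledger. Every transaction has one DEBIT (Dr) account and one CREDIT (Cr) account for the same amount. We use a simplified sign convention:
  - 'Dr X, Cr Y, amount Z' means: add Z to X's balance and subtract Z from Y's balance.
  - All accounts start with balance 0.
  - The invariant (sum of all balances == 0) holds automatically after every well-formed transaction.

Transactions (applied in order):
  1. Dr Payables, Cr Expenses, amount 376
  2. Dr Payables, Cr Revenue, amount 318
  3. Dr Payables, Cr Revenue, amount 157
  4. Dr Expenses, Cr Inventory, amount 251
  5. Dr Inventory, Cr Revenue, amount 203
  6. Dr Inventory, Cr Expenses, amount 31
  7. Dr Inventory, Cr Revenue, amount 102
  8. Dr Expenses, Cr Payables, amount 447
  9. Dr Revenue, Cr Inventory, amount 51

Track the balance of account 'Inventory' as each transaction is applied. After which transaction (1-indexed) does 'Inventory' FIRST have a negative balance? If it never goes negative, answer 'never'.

Answer: 4

Derivation:
After txn 1: Inventory=0
After txn 2: Inventory=0
After txn 3: Inventory=0
After txn 4: Inventory=-251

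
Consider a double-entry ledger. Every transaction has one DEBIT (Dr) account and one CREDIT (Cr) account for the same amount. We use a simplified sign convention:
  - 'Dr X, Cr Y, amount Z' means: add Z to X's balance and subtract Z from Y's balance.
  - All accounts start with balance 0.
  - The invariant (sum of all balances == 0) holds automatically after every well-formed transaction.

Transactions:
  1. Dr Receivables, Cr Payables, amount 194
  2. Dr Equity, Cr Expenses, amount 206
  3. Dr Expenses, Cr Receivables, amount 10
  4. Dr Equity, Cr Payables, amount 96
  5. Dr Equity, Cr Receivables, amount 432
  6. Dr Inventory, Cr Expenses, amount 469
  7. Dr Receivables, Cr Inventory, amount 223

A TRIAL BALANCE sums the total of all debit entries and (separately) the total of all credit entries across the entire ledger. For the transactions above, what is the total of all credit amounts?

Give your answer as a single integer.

Answer: 1630

Derivation:
Txn 1: credit+=194
Txn 2: credit+=206
Txn 3: credit+=10
Txn 4: credit+=96
Txn 5: credit+=432
Txn 6: credit+=469
Txn 7: credit+=223
Total credits = 1630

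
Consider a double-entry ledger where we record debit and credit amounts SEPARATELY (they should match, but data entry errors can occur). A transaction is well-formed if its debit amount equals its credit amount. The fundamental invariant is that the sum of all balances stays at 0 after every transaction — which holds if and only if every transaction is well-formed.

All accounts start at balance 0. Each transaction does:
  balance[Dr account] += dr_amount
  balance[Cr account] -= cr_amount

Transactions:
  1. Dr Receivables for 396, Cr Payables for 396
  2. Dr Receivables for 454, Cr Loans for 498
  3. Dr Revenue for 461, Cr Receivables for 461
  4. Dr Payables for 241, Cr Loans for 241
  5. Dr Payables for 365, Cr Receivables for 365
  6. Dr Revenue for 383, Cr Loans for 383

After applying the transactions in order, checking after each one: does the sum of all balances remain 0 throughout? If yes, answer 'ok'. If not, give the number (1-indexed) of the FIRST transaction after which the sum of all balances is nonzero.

Answer: 2

Derivation:
After txn 1: dr=396 cr=396 sum_balances=0
After txn 2: dr=454 cr=498 sum_balances=-44
After txn 3: dr=461 cr=461 sum_balances=-44
After txn 4: dr=241 cr=241 sum_balances=-44
After txn 5: dr=365 cr=365 sum_balances=-44
After txn 6: dr=383 cr=383 sum_balances=-44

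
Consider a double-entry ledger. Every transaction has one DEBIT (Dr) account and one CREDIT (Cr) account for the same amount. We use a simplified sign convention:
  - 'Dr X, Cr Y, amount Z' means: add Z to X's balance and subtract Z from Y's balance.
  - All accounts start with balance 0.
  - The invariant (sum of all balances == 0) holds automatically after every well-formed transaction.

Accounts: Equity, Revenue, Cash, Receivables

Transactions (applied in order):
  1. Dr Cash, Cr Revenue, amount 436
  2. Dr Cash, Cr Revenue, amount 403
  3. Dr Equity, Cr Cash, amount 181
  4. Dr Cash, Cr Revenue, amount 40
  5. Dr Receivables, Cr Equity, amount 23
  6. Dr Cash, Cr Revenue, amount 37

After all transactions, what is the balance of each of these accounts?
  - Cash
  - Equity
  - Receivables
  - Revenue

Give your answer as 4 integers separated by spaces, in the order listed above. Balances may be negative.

After txn 1 (Dr Cash, Cr Revenue, amount 436): Cash=436 Revenue=-436
After txn 2 (Dr Cash, Cr Revenue, amount 403): Cash=839 Revenue=-839
After txn 3 (Dr Equity, Cr Cash, amount 181): Cash=658 Equity=181 Revenue=-839
After txn 4 (Dr Cash, Cr Revenue, amount 40): Cash=698 Equity=181 Revenue=-879
After txn 5 (Dr Receivables, Cr Equity, amount 23): Cash=698 Equity=158 Receivables=23 Revenue=-879
After txn 6 (Dr Cash, Cr Revenue, amount 37): Cash=735 Equity=158 Receivables=23 Revenue=-916

Answer: 735 158 23 -916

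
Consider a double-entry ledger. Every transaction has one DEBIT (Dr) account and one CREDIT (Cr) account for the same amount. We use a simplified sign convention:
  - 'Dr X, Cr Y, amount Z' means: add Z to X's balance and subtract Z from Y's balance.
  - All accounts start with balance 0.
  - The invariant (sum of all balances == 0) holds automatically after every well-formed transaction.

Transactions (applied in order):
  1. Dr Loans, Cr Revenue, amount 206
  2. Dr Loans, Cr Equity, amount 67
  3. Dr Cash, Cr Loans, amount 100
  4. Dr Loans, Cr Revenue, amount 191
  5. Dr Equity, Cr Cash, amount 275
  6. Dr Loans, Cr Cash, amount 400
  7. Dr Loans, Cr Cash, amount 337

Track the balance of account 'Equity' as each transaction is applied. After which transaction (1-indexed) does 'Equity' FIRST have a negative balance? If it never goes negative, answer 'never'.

Answer: 2

Derivation:
After txn 1: Equity=0
After txn 2: Equity=-67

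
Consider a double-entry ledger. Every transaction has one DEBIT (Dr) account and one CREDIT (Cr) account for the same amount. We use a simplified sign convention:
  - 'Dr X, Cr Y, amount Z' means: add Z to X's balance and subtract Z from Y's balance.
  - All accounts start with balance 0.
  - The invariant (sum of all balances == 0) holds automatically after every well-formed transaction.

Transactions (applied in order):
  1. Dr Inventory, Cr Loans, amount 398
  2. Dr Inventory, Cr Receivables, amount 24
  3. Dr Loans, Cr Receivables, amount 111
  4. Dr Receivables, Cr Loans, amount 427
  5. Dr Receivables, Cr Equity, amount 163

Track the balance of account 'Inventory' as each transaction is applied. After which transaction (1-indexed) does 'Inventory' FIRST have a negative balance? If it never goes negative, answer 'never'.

Answer: never

Derivation:
After txn 1: Inventory=398
After txn 2: Inventory=422
After txn 3: Inventory=422
After txn 4: Inventory=422
After txn 5: Inventory=422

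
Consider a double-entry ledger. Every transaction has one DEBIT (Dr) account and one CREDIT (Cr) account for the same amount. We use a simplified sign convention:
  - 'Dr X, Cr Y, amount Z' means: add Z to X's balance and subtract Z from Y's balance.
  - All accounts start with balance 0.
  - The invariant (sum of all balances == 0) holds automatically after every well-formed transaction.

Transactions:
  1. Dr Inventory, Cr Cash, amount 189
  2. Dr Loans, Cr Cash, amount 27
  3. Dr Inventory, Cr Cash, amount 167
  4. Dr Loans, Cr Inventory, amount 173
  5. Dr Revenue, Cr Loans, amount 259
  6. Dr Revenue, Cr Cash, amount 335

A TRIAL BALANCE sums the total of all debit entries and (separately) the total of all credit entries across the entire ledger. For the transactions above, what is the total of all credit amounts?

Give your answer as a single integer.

Answer: 1150

Derivation:
Txn 1: credit+=189
Txn 2: credit+=27
Txn 3: credit+=167
Txn 4: credit+=173
Txn 5: credit+=259
Txn 6: credit+=335
Total credits = 1150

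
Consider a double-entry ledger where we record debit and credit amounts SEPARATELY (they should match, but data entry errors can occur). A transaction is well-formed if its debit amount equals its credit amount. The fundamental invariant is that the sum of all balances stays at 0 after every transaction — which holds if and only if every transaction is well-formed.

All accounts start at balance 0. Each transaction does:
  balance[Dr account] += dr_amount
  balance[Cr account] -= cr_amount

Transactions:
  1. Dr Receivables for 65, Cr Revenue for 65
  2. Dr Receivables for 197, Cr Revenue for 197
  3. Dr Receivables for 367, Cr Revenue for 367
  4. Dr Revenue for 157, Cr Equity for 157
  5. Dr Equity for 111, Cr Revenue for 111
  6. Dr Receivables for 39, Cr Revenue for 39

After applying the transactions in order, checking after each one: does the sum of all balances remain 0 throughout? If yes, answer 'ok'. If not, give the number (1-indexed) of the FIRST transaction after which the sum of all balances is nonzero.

After txn 1: dr=65 cr=65 sum_balances=0
After txn 2: dr=197 cr=197 sum_balances=0
After txn 3: dr=367 cr=367 sum_balances=0
After txn 4: dr=157 cr=157 sum_balances=0
After txn 5: dr=111 cr=111 sum_balances=0
After txn 6: dr=39 cr=39 sum_balances=0

Answer: ok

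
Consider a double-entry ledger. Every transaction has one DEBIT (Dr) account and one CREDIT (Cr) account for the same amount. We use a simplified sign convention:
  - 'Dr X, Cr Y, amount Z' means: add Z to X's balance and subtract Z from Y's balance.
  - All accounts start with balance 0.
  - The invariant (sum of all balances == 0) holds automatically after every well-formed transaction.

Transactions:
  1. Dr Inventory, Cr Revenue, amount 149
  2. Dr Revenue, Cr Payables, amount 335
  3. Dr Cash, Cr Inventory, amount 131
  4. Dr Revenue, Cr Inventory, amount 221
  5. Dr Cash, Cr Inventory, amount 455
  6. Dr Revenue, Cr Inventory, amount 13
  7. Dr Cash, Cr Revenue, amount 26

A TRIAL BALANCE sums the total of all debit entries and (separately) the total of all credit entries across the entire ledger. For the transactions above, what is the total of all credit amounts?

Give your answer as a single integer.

Answer: 1330

Derivation:
Txn 1: credit+=149
Txn 2: credit+=335
Txn 3: credit+=131
Txn 4: credit+=221
Txn 5: credit+=455
Txn 6: credit+=13
Txn 7: credit+=26
Total credits = 1330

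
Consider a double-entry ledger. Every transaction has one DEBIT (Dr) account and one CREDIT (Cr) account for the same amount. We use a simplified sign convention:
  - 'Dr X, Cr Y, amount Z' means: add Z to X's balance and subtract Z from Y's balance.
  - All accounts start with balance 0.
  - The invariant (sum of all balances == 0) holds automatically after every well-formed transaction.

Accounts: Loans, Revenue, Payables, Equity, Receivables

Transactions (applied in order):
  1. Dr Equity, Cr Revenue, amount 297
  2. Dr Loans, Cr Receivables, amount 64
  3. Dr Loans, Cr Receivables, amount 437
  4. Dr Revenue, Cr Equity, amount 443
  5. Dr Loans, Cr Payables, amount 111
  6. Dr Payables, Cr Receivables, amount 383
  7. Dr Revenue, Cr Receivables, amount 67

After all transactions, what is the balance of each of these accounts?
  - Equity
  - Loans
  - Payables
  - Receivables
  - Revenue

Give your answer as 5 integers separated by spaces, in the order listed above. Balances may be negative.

After txn 1 (Dr Equity, Cr Revenue, amount 297): Equity=297 Revenue=-297
After txn 2 (Dr Loans, Cr Receivables, amount 64): Equity=297 Loans=64 Receivables=-64 Revenue=-297
After txn 3 (Dr Loans, Cr Receivables, amount 437): Equity=297 Loans=501 Receivables=-501 Revenue=-297
After txn 4 (Dr Revenue, Cr Equity, amount 443): Equity=-146 Loans=501 Receivables=-501 Revenue=146
After txn 5 (Dr Loans, Cr Payables, amount 111): Equity=-146 Loans=612 Payables=-111 Receivables=-501 Revenue=146
After txn 6 (Dr Payables, Cr Receivables, amount 383): Equity=-146 Loans=612 Payables=272 Receivables=-884 Revenue=146
After txn 7 (Dr Revenue, Cr Receivables, amount 67): Equity=-146 Loans=612 Payables=272 Receivables=-951 Revenue=213

Answer: -146 612 272 -951 213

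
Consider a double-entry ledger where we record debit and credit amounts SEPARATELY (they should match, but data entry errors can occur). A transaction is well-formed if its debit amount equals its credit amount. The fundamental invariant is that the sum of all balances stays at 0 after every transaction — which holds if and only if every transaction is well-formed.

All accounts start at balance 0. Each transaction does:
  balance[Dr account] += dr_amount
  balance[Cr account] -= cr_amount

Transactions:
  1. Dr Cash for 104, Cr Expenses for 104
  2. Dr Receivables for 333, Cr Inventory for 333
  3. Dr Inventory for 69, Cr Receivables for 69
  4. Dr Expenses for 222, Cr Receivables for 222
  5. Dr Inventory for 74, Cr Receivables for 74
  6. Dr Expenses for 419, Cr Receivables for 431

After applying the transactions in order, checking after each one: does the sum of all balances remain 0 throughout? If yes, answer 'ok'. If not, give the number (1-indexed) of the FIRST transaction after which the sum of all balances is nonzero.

After txn 1: dr=104 cr=104 sum_balances=0
After txn 2: dr=333 cr=333 sum_balances=0
After txn 3: dr=69 cr=69 sum_balances=0
After txn 4: dr=222 cr=222 sum_balances=0
After txn 5: dr=74 cr=74 sum_balances=0
After txn 6: dr=419 cr=431 sum_balances=-12

Answer: 6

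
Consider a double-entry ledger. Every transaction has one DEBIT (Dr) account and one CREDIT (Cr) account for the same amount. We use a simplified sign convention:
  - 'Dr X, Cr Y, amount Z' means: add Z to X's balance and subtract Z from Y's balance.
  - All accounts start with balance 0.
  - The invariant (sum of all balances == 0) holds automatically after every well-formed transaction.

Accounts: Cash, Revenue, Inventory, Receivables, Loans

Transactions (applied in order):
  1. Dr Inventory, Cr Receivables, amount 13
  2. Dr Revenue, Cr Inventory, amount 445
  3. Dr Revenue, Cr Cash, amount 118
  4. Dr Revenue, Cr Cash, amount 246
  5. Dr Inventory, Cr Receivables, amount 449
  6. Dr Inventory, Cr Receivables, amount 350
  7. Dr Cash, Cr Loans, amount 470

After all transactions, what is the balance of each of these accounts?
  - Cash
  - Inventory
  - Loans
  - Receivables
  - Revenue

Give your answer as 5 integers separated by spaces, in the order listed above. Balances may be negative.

After txn 1 (Dr Inventory, Cr Receivables, amount 13): Inventory=13 Receivables=-13
After txn 2 (Dr Revenue, Cr Inventory, amount 445): Inventory=-432 Receivables=-13 Revenue=445
After txn 3 (Dr Revenue, Cr Cash, amount 118): Cash=-118 Inventory=-432 Receivables=-13 Revenue=563
After txn 4 (Dr Revenue, Cr Cash, amount 246): Cash=-364 Inventory=-432 Receivables=-13 Revenue=809
After txn 5 (Dr Inventory, Cr Receivables, amount 449): Cash=-364 Inventory=17 Receivables=-462 Revenue=809
After txn 6 (Dr Inventory, Cr Receivables, amount 350): Cash=-364 Inventory=367 Receivables=-812 Revenue=809
After txn 7 (Dr Cash, Cr Loans, amount 470): Cash=106 Inventory=367 Loans=-470 Receivables=-812 Revenue=809

Answer: 106 367 -470 -812 809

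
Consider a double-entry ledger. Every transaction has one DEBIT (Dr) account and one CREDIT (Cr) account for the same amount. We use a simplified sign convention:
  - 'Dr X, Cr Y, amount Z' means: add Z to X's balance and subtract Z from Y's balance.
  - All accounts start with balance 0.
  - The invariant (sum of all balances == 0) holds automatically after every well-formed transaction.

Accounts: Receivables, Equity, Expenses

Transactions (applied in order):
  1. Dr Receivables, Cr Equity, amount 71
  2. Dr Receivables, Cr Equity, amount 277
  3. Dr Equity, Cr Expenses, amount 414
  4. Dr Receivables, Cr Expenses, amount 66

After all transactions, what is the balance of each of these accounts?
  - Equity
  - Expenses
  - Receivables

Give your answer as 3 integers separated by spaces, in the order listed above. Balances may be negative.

After txn 1 (Dr Receivables, Cr Equity, amount 71): Equity=-71 Receivables=71
After txn 2 (Dr Receivables, Cr Equity, amount 277): Equity=-348 Receivables=348
After txn 3 (Dr Equity, Cr Expenses, amount 414): Equity=66 Expenses=-414 Receivables=348
After txn 4 (Dr Receivables, Cr Expenses, amount 66): Equity=66 Expenses=-480 Receivables=414

Answer: 66 -480 414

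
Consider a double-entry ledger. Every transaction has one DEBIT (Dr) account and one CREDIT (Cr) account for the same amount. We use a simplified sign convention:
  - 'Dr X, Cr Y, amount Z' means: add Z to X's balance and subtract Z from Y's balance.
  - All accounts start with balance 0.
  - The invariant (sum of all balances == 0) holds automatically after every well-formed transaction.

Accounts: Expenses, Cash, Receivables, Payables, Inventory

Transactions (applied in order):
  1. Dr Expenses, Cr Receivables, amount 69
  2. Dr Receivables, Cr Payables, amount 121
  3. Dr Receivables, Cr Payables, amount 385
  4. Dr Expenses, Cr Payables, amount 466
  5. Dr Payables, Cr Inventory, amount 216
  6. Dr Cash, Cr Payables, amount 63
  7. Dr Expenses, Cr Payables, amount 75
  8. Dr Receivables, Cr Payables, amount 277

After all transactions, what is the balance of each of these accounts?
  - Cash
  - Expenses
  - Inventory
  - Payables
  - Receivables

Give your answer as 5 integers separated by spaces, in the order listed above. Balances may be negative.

Answer: 63 610 -216 -1171 714

Derivation:
After txn 1 (Dr Expenses, Cr Receivables, amount 69): Expenses=69 Receivables=-69
After txn 2 (Dr Receivables, Cr Payables, amount 121): Expenses=69 Payables=-121 Receivables=52
After txn 3 (Dr Receivables, Cr Payables, amount 385): Expenses=69 Payables=-506 Receivables=437
After txn 4 (Dr Expenses, Cr Payables, amount 466): Expenses=535 Payables=-972 Receivables=437
After txn 5 (Dr Payables, Cr Inventory, amount 216): Expenses=535 Inventory=-216 Payables=-756 Receivables=437
After txn 6 (Dr Cash, Cr Payables, amount 63): Cash=63 Expenses=535 Inventory=-216 Payables=-819 Receivables=437
After txn 7 (Dr Expenses, Cr Payables, amount 75): Cash=63 Expenses=610 Inventory=-216 Payables=-894 Receivables=437
After txn 8 (Dr Receivables, Cr Payables, amount 277): Cash=63 Expenses=610 Inventory=-216 Payables=-1171 Receivables=714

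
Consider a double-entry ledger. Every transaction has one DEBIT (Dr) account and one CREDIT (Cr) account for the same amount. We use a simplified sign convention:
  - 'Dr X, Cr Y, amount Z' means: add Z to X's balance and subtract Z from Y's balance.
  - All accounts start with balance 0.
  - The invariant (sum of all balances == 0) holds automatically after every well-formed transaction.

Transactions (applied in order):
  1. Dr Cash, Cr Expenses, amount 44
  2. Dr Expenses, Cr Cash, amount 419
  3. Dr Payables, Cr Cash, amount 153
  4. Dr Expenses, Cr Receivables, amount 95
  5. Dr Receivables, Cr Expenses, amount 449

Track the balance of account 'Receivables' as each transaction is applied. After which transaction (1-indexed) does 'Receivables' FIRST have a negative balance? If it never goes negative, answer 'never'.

After txn 1: Receivables=0
After txn 2: Receivables=0
After txn 3: Receivables=0
After txn 4: Receivables=-95

Answer: 4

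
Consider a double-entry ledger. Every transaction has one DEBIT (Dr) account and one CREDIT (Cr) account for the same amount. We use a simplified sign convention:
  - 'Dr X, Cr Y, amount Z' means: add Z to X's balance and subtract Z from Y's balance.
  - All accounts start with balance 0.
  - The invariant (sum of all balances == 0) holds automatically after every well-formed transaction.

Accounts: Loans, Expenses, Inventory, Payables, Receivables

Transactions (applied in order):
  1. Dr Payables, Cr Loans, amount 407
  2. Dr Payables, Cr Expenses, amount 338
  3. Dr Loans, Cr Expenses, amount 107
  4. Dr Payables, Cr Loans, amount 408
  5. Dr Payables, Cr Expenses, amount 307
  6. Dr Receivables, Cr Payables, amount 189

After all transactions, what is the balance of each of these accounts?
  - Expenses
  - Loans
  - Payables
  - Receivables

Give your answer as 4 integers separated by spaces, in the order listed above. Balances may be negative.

Answer: -752 -708 1271 189

Derivation:
After txn 1 (Dr Payables, Cr Loans, amount 407): Loans=-407 Payables=407
After txn 2 (Dr Payables, Cr Expenses, amount 338): Expenses=-338 Loans=-407 Payables=745
After txn 3 (Dr Loans, Cr Expenses, amount 107): Expenses=-445 Loans=-300 Payables=745
After txn 4 (Dr Payables, Cr Loans, amount 408): Expenses=-445 Loans=-708 Payables=1153
After txn 5 (Dr Payables, Cr Expenses, amount 307): Expenses=-752 Loans=-708 Payables=1460
After txn 6 (Dr Receivables, Cr Payables, amount 189): Expenses=-752 Loans=-708 Payables=1271 Receivables=189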